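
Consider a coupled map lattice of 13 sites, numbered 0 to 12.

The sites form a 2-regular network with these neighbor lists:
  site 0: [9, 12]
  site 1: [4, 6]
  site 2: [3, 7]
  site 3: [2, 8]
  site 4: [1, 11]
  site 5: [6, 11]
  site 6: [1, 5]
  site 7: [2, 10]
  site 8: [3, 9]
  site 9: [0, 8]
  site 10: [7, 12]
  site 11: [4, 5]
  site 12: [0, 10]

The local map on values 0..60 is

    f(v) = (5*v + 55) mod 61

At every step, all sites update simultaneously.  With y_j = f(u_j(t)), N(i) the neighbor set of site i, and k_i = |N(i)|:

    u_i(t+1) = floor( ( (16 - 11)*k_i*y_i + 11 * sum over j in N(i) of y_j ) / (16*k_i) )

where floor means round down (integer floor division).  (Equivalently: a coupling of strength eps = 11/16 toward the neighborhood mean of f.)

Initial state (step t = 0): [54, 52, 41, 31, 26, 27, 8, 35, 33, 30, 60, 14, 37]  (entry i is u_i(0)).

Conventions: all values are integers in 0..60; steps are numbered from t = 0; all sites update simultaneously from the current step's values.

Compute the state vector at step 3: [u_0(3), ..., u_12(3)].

Answer: [21, 48, 23, 25, 55, 40, 44, 5, 30, 18, 12, 50, 15]

Derivation:
t=0: [54, 52, 41, 31, 26, 27, 8, 35, 33, 30, 60, 14, 37]
t=1: [33, 15, 30, 26, 5, 14, 16, 37, 28, 26, 51, 4, 41]
t=2: [17, 13, 27, 12, 13, 10, 7, 27, 5, 17, 26, 11, 19]
t=3: [21, 48, 23, 25, 55, 40, 44, 5, 30, 18, 12, 50, 15]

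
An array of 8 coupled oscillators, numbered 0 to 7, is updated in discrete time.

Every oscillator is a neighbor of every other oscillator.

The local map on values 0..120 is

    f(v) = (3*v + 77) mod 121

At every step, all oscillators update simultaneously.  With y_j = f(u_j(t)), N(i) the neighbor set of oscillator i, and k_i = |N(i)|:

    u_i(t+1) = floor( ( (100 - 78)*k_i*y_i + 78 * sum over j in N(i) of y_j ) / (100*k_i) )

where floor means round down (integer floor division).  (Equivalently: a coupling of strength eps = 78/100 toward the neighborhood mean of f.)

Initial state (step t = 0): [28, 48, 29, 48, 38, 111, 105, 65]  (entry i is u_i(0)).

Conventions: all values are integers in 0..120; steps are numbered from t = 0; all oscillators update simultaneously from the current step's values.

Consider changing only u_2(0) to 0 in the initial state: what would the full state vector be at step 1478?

Answer: [10, 10, 10, 10, 10, 10, 10, 10]
Key observation: The state at step 3, [10, 10, 10, 10, 10, 10, 10, 10], reappears at step 8: the system is in a cycle of period 5 from step 3 on.  Therefore the state at step 1478 equals the state at step 3 + ((1478 - 3) mod 5) = 3, which is [10, 10, 10, 10, 10, 10, 10, 10].

Derivation:
t=0: [28, 48, 0, 48, 38, 111, 105, 65]
t=1: [59, 65, 63, 65, 62, 60, 58, 58]
t=2: [18, 19, 19, 19, 18, 18, 17, 17]
t=3: [10, 10, 10, 10, 10, 10, 10, 10]
t=4: [107, 107, 107, 107, 107, 107, 107, 107]
t=5: [35, 35, 35, 35, 35, 35, 35, 35]
t=6: [61, 61, 61, 61, 61, 61, 61, 61]
t=7: [18, 18, 18, 18, 18, 18, 18, 18]
t=8: [10, 10, 10, 10, 10, 10, 10, 10]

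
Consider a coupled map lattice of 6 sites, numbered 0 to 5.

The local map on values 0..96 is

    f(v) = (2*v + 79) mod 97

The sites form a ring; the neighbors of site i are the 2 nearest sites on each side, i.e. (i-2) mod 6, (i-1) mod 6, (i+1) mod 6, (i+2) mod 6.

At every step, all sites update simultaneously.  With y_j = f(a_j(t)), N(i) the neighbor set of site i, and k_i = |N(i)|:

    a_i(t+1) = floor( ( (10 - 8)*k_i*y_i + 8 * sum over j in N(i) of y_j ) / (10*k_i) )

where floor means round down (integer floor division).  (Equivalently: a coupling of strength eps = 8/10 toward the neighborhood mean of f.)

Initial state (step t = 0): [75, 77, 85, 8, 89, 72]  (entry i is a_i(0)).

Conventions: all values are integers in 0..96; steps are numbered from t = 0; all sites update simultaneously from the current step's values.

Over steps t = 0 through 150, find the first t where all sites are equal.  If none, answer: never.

Simulating step by step:
t=0: [75, 77, 85, 8, 89, 72]  (not all equal)
t=1: [44, 50, 57, 56, 55, 52]  (not all equal)
t=2: [85, 85, 86, 90, 87, 84]  (not all equal)
t=3: [55, 57, 58, 57, 57, 57]  (not all equal)
t=4: [76, 76, 76, 77, 76, 95]  (not all equal)
t=5: [44, 45, 37, 45, 45, 45]  (not all equal)
t=6: [68, 68, 68, 68, 68, 71]  (not all equal)
t=7: [22, 22, 21, 22, 22, 22]  (not all equal)
t=8: [25, 25, 25, 25, 25, 26]  (not all equal)
t=9: [32, 32, 32, 32, 32, 32]  (all equal)

Answer: 9
Key observation: Synchronization is absorbing here: once all sites are equal they stay equal, and step 9 is the first all-equal step.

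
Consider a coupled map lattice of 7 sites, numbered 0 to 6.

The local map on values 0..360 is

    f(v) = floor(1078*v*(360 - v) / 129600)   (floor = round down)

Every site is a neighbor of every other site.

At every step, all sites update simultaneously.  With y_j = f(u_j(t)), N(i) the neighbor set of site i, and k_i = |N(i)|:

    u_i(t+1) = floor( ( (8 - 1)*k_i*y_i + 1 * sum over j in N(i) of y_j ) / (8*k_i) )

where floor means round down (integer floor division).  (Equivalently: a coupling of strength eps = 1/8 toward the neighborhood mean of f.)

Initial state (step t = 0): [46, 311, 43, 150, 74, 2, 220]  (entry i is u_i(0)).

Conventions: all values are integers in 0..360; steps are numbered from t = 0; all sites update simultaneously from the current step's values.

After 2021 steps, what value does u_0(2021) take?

Answer: u_0(2021) = 234
Key observation: The state at step 17, [234, 234, 234, 234, 234, 234, 234], reappears at step 19: the system is in a cycle of period 2 from step 17 on.  Therefore the state at step 2021 equals the state at step 17 + ((2021 - 17) mod 2) = 17, which is [234, 234, 234, 234, 234, 234, 234].

Derivation:
t=0: [46, 311, 43, 150, 74, 2, 220]
t=1: [124, 129, 118, 245, 172, 26, 240]
t=2: [239, 243, 234, 231, 261, 93, 236]
t=3: [238, 235, 243, 244, 216, 209, 241]
t=4: [241, 244, 237, 236, 256, 259, 239]
t=5: [237, 234, 240, 241, 222, 219, 239]
t=6: [242, 244, 239, 239, 252, 254, 240]
t=7: [236, 234, 239, 239, 227, 224, 238]
t=8: [243, 244, 240, 240, 250, 251, 241]
t=9: [235, 234, 238, 238, 228, 228, 237]
t=10: [244, 244, 241, 241, 249, 249, 242]
t=11: [234, 234, 237, 237, 229, 229, 236]
t=12: [245, 245, 242, 242, 248, 248, 243]
t=13: [234, 234, 236, 236, 231, 231, 235]
t=14: [244, 244, 243, 243, 246, 246, 244]
t=15: [234, 234, 235, 235, 233, 233, 234]
t=16: [245, 245, 244, 244, 245, 245, 245]
t=17: [234, 234, 234, 234, 234, 234, 234]
t=18: [245, 245, 245, 245, 245, 245, 245]
t=19: [234, 234, 234, 234, 234, 234, 234]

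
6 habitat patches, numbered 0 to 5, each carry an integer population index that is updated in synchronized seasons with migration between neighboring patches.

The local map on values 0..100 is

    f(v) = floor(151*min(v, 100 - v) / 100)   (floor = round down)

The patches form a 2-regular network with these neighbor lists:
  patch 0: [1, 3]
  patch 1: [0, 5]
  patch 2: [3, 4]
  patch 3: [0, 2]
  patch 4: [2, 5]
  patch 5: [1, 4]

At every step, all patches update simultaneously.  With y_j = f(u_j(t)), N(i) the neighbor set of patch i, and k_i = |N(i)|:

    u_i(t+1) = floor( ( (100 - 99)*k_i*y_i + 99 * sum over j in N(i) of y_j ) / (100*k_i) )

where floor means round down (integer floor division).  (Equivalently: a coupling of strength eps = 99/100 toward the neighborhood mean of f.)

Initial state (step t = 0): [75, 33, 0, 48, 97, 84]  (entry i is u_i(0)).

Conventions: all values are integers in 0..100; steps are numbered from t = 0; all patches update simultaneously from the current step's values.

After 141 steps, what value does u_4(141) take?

Answer: u_4(141) = 55
Key observation: The state at step 20, [63, 51, 63, 51, 51, 63], reappears at step 28: the system is in a cycle of period 8 from step 20 on.  Therefore the state at step 141 equals the state at step 20 + ((141 - 20) mod 8) = 21, which is [72, 55, 72, 55, 55, 72].

Derivation:
t=0: [75, 33, 0, 48, 97, 84]
t=1: [60, 30, 37, 19, 11, 26]
t=2: [36, 49, 22, 57, 46, 30]
t=3: [68, 49, 66, 43, 39, 70]
t=4: [68, 46, 60, 49, 48, 65]
t=5: [70, 50, 72, 54, 56, 70]
t=6: [71, 45, 67, 43, 43, 70]
t=7: [65, 44, 63, 46, 47, 65]
t=8: [67, 52, 69, 53, 53, 67]
t=9: [70, 49, 69, 47, 47, 70]
t=10: [71, 45, 69, 45, 45, 71]
t=11: [66, 43, 66, 44, 44, 66]
t=12: [64, 51, 65, 51, 51, 64]
t=13: [72, 54, 72, 53, 53, 72]
t=14: [69, 42, 69, 42, 42, 69]
t=15: [62, 46, 62, 46, 46, 62]
t=16: [68, 57, 68, 57, 57, 68]
t=17: [63, 48, 63, 48, 48, 63]
t=18: [71, 55, 71, 55, 55, 71]
t=19: [66, 43, 66, 43, 43, 66]
t=20: [63, 51, 63, 51, 51, 63]
t=21: [72, 55, 72, 55, 55, 72]
t=22: [66, 42, 66, 42, 42, 66]
t=23: [62, 51, 62, 51, 51, 62]
t=24: [72, 57, 72, 57, 57, 72]
t=25: [63, 42, 63, 42, 42, 63]
t=26: [62, 55, 62, 55, 55, 62]
t=27: [66, 57, 66, 57, 57, 66]
t=28: [63, 51, 63, 51, 51, 63]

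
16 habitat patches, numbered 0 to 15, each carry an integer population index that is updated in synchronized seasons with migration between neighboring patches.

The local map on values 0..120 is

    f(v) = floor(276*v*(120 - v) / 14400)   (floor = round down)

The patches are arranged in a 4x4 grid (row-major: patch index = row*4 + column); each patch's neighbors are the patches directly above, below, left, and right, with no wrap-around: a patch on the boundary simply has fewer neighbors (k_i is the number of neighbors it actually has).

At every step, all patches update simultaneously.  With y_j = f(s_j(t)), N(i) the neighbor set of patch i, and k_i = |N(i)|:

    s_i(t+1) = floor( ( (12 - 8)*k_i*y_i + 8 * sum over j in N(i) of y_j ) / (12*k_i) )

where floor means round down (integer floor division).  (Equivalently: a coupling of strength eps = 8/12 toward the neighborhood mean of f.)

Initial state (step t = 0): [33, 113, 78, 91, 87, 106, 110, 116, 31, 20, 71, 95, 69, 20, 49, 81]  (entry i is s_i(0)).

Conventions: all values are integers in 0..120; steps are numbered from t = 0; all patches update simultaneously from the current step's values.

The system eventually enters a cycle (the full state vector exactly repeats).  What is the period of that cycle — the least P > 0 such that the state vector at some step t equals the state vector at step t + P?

Simulating step by step:
t=0: [33, 113, 78, 91, 87, 106, 110, 116, 31, 20, 71, 95, 69, 20, 49, 81]
t=1: [41, 37, 39, 40, 48, 30, 34, 28, 52, 43, 50, 44, 52, 50, 58, 57]
t=2: [62, 57, 58, 56, 62, 57, 56, 56, 65, 63, 64, 62, 67, 66, 67, 66]
t=3: [68, 68, 68, 68, 68, 68, 68, 68, 68, 68, 68, 68, 68, 68, 68, 68]
t=4: [67, 67, 67, 67, 67, 67, 67, 67, 67, 67, 67, 67, 67, 67, 67, 67]
t=5: [68, 68, 68, 68, 68, 68, 68, 68, 68, 68, 68, 68, 68, 68, 68, 68]

Answer: 2
Key observation: The state at step 3, [68, 68, 68, 68, 68, 68, 68, 68, 68, 68, 68, 68, 68, 68, 68, 68], reappears at step 5 — and no state repeats earlier — so the cycle the system enters has period 2.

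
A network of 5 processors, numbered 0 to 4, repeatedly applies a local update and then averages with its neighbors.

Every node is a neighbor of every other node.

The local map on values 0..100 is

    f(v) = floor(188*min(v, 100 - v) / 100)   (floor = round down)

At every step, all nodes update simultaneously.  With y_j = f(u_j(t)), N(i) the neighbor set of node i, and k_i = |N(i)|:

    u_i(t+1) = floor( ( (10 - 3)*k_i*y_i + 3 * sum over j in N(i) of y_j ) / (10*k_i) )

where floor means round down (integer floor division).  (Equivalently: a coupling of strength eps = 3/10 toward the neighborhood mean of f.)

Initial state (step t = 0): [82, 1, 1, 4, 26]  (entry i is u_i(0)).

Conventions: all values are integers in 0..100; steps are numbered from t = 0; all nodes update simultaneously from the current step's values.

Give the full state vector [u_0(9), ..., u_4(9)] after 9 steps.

Answer: [46, 39, 39, 36, 55]

Derivation:
t=0: [82, 1, 1, 4, 26]
t=1: [27, 7, 7, 11, 36]
t=2: [43, 20, 20, 24, 54]
t=3: [71, 44, 44, 49, 75]
t=4: [60, 78, 78, 84, 56]
t=5: [67, 45, 45, 38, 71]
t=6: [65, 79, 79, 71, 60]
t=7: [61, 44, 44, 54, 67]
t=8: [74, 80, 80, 82, 67]
t=9: [46, 39, 39, 36, 55]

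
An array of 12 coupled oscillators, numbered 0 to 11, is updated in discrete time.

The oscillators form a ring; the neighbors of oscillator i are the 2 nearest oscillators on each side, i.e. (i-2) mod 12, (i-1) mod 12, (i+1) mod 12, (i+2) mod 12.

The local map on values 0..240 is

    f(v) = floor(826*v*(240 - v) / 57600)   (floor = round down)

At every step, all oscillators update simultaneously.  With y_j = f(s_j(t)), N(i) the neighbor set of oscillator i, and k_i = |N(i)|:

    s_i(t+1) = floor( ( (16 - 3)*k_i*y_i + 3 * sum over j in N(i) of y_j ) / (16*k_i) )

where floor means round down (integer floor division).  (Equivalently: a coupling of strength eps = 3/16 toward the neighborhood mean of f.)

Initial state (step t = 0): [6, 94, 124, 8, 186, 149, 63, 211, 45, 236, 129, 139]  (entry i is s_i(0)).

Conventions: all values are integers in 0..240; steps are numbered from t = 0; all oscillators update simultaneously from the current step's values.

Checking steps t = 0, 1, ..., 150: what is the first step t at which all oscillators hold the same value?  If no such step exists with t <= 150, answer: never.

Answer: never
Key observation: The state at step 18 reappears at step 22 — the system is in a cycle of period 4 from step 18 on.  No step 0..22 is synchronized, and the cycle repeats forever, so no step up to 150 (or ever) has all oscillators equal.

Derivation:
t=0: [6, 94, 124, 8, 186, 149, 63, 211, 45, 236, 129, 139]  (not all equal)
t=1: [54, 180, 185, 55, 144, 177, 154, 93, 123, 39, 183, 183]  (not all equal)
t=2: [144, 152, 147, 148, 190, 163, 189, 190, 197, 123, 149, 147]  (not all equal)
t=3: [197, 191, 193, 191, 143, 173, 138, 140, 129, 197, 191, 196]  (not all equal)
t=4: [122, 132, 133, 138, 190, 169, 199, 194, 197, 129, 135, 123]  (not all equal)
t=5: [205, 204, 200, 196, 143, 166, 121, 132, 128, 197, 199, 205]  (not all equal)
t=6: [103, 105, 117, 127, 189, 177, 204, 198, 196, 127, 119, 103]  (not all equal)
t=7: [202, 203, 202, 199, 143, 155, 110, 124, 129, 197, 201, 202]  (not all equal)
t=8: [109, 107, 114, 123, 189, 186, 203, 201, 196, 127, 116, 110]  (not all equal)
t=9: [204, 204, 201, 199, 143, 143, 111, 118, 129, 196, 201, 204]  (not all equal)
t=10: [105, 105, 115, 123, 190, 194, 204, 201, 196, 129, 116, 106]  (not all equal)
t=11: [203, 203, 202, 198, 140, 129, 108, 117, 129, 196, 201, 203]  (not all equal)
t=12: [107, 107, 114, 125, 192, 200, 204, 201, 196, 129, 116, 107]  (not all equal)
t=13: [204, 204, 201, 198, 136, 118, 107, 116, 129, 196, 201, 204]  (not all equal)
t=14: [105, 105, 115, 125, 194, 201, 204, 201, 196, 129, 116, 106]  (not all equal)
t=15: [203, 203, 202, 197, 132, 116, 107, 116, 129, 196, 201, 203]  (not all equal)
t=16: [107, 107, 114, 127, 195, 201, 204, 201, 196, 129, 116, 107]  (not all equal)
t=17: [204, 204, 201, 196, 130, 116, 107, 116, 129, 196, 201, 204]  (not all equal)
t=18: [105, 106, 116, 129, 196, 201, 204, 201, 196, 129, 116, 106]  (not all equal)
t=19: [203, 203, 201, 196, 129, 116, 107, 116, 129, 196, 201, 203]  (not all equal)
t=20: [107, 107, 116, 129, 196, 201, 204, 201, 196, 129, 116, 107]  (not all equal)
t=21: [204, 204, 201, 196, 129, 116, 107, 116, 129, 196, 201, 204]  (not all equal)
t=22: [105, 106, 116, 129, 196, 201, 204, 201, 196, 129, 116, 106]  (not all equal)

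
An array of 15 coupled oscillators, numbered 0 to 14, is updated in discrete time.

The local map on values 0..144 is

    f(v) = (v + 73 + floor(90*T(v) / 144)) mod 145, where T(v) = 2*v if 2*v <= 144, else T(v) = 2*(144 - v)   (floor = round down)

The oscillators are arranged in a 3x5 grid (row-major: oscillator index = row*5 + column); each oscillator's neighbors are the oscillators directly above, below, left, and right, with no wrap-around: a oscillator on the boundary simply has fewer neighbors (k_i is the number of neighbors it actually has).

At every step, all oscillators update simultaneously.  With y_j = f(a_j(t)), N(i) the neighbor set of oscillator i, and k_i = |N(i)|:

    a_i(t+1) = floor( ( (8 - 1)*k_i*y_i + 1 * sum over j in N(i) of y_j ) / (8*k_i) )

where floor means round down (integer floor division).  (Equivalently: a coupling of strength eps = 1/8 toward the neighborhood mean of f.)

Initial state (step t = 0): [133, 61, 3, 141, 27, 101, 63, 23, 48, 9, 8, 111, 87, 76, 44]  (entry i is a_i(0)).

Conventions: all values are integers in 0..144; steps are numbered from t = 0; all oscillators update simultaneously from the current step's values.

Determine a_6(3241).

Answer: a_6(3241) = 86
Key observation: The state at step 6, [86, 86, 86, 86, 86, 86, 86, 86, 86, 86, 86, 86, 86, 86, 86], reappears at step 7: the system is in a cycle of period 1 from step 6 on.  Therefore the state at step 3241 equals the state at step 6 + ((3241 - 6) mod 1) = 6, which is [86, 86, 86, 86, 86, 86, 86, 86, 86, 86, 86, 86, 86, 86, 86].

Derivation:
t=0: [133, 61, 3, 141, 27, 101, 63, 23, 48, 9, 8, 111, 87, 76, 44]
t=1: [73, 66, 80, 73, 126, 81, 71, 116, 43, 89, 89, 80, 87, 84, 35]
t=2: [88, 77, 87, 85, 77, 87, 86, 78, 31, 78, 85, 87, 85, 80, 16]
t=3: [86, 87, 86, 88, 87, 86, 86, 89, 135, 91, 86, 86, 86, 91, 106]
t=4: [86, 86, 85, 85, 85, 86, 85, 84, 75, 84, 86, 86, 85, 84, 81]
t=5: [86, 86, 86, 86, 86, 86, 86, 86, 88, 87, 86, 86, 86, 87, 87]
t=6: [86, 86, 86, 86, 86, 86, 86, 86, 86, 86, 86, 86, 86, 86, 86]
t=7: [86, 86, 86, 86, 86, 86, 86, 86, 86, 86, 86, 86, 86, 86, 86]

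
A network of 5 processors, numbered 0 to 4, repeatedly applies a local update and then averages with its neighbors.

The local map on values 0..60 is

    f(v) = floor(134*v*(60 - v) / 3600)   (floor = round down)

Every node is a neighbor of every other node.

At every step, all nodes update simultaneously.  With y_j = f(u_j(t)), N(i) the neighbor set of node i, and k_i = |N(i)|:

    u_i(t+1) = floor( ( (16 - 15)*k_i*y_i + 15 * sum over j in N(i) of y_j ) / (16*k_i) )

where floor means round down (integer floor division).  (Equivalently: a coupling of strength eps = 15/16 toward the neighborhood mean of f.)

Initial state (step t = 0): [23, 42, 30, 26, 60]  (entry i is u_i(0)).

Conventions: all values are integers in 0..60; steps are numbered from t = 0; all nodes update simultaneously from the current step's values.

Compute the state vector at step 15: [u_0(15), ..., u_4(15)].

Answer: [33, 33, 33, 33, 33]

Derivation:
t=0: [23, 42, 30, 26, 60]
t=1: [23, 24, 23, 23, 29]
t=2: [31, 31, 31, 31, 31]
t=3: [33, 33, 33, 33, 33]
t=4: [33, 33, 33, 33, 33]
t=5: [33, 33, 33, 33, 33]
t=6: [33, 33, 33, 33, 33]
t=7: [33, 33, 33, 33, 33]
t=8: [33, 33, 33, 33, 33]
t=9: [33, 33, 33, 33, 33]
t=10: [33, 33, 33, 33, 33]
t=11: [33, 33, 33, 33, 33]
t=12: [33, 33, 33, 33, 33]
t=13: [33, 33, 33, 33, 33]
t=14: [33, 33, 33, 33, 33]
t=15: [33, 33, 33, 33, 33]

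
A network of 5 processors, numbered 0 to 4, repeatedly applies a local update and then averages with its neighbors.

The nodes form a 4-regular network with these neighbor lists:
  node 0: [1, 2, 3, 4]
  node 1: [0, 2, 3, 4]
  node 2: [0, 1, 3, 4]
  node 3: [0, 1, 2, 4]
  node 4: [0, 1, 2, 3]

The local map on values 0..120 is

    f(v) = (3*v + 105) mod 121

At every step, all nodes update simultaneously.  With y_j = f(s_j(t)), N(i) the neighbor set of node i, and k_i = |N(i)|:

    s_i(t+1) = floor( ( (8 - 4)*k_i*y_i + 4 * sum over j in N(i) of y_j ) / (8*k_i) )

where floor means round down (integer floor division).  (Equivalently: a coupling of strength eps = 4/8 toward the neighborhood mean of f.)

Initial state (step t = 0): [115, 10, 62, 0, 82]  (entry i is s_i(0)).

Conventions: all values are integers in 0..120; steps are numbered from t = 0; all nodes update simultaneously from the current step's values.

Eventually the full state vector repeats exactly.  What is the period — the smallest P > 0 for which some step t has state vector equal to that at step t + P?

Simulating step by step:
t=0: [115, 10, 62, 0, 82]
t=1: [78, 50, 63, 84, 86]
t=2: [71, 39, 54, 77, 34]
t=3: [76, 85, 57, 83, 80]
t=4: [91, 101, 70, 99, 95]
t=5: [30, 41, 52, 39, 35]
t=6: [76, 88, 55, 86, 82]
t=7: [63, 31, 39, 29, 70]
t=8: [66, 75, 84, 73, 74]
t=9: [76, 86, 97, 84, 85]
t=10: [78, 44, 57, 87, 88]
t=11: [68, 75, 44, 33, 34]
t=12: [80, 88, 98, 86, 87]
t=13: [57, 20, 32, 18, 19]
t=14: [42, 46, 59, 43, 45]
t=15: [89, 48, 62, 90, 92]
t=16: [15, 14, 30, 16, 18]
t=17: [35, 34, 52, 36, 39]
t=18: [81, 80, 55, 82, 86]
t=19: [83, 81, 53, 84, 43]
t=20: [100, 98, 66, 101, 100]
t=21: [44, 41, 51, 45, 44]
t=22: [102, 99, 65, 103, 102]
t=23: [48, 45, 52, 49, 48]
t=24: [22, 64, 27, 24, 22]
t=25: [53, 55, 58, 55, 53]
t=26: [25, 27, 31, 27, 25]
t=27: [62, 65, 69, 65, 62]
t=28: [53, 57, 61, 57, 53]
t=29: [28, 32, 37, 32, 28]
t=30: [74, 78, 84, 78, 74]
t=31: [91, 96, 103, 96, 91]
t=32: [23, 28, 36, 28, 23]
t=33: [61, 67, 76, 67, 61]
t=34: [56, 62, 73, 62, 56]
t=35: [41, 48, 61, 48, 41]
t=36: [74, 36, 51, 36, 74]
t=37: [78, 80, 52, 80, 78]
t=38: [88, 91, 59, 91, 88]
t=39: [12, 15, 25, 15, 12]
t=40: [27, 30, 41, 30, 27]
t=41: [72, 75, 88, 75, 72]
t=42: [72, 75, 44, 75, 72]
t=43: [85, 89, 99, 89, 85]
t=44: [80, 40, 51, 40, 80]
t=45: [92, 92, 59, 92, 92]
t=46: [20, 20, 29, 20, 20]
t=47: [47, 47, 57, 47, 47]
t=48: [7, 7, 19, 7, 7]
t=49: [9, 9, 23, 9, 9]
t=50: [16, 16, 32, 16, 16]
t=51: [38, 38, 56, 38, 38]
t=52: [89, 89, 64, 89, 89]
t=53: [14, 14, 32, 14, 14]
t=54: [32, 32, 53, 32, 32]
t=55: [72, 72, 51, 72, 72]
t=56: [71, 71, 47, 71, 71]
t=57: [67, 67, 40, 67, 67]
t=58: [69, 69, 84, 69, 69]
t=59: [75, 75, 92, 75, 75]
t=60: [79, 79, 53, 79, 79]
t=61: [90, 90, 61, 90, 90]
t=62: [16, 16, 29, 16, 16]
t=63: [36, 36, 51, 36, 36]
t=64: [82, 82, 54, 82, 82]
t=65: [98, 98, 67, 98, 98]
t=66: [39, 39, 50, 39, 39]
t=67: [90, 90, 57, 90, 90]
t=68: [14, 14, 23, 14, 14]
t=69: [29, 29, 39, 29, 29]
t=70: [74, 74, 86, 74, 74]
t=71: [74, 74, 42, 74, 74]
t=72: [88, 88, 97, 88, 88]
t=73: [9, 9, 19, 9, 9]
t=74: [14, 14, 26, 14, 14]
t=75: [30, 30, 44, 30, 30]
t=76: [79, 79, 95, 79, 79]
t=77: [90, 90, 63, 90, 90]
t=78: [17, 17, 32, 17, 17]
t=79: [40, 40, 57, 40, 40]
t=80: [95, 95, 69, 95, 95]
t=81: [32, 32, 48, 32, 32]
t=82: [70, 70, 43, 70, 70]
t=83: [78, 78, 93, 78, 78]
t=84: [87, 87, 59, 87, 87]
t=85: [7, 7, 21, 7, 7]
t=86: [10, 10, 26, 10, 10]
t=87: [20, 20, 38, 20, 20]
t=88: [50, 50, 71, 50, 50]
t=89: [20, 20, 44, 20, 20]
t=90: [53, 53, 80, 53, 53]
t=91: [32, 32, 62, 32, 32]
t=92: [76, 76, 64, 76, 76]
t=93: [86, 86, 73, 86, 86]
t=94: [10, 10, 41, 10, 10]
t=95: [25, 25, 60, 25, 25]
t=96: [57, 57, 51, 57, 57]
t=97: [31, 31, 25, 31, 31]
t=98: [74, 74, 68, 74, 74]
t=99: [82, 82, 76, 82, 82]
t=100: [106, 106, 100, 106, 106]
t=101: [57, 57, 51, 57, 57]

Answer: 5
Key observation: The state at step 96, [57, 57, 51, 57, 57], reappears at step 101 — and no state repeats earlier — so the cycle the system enters has period 5.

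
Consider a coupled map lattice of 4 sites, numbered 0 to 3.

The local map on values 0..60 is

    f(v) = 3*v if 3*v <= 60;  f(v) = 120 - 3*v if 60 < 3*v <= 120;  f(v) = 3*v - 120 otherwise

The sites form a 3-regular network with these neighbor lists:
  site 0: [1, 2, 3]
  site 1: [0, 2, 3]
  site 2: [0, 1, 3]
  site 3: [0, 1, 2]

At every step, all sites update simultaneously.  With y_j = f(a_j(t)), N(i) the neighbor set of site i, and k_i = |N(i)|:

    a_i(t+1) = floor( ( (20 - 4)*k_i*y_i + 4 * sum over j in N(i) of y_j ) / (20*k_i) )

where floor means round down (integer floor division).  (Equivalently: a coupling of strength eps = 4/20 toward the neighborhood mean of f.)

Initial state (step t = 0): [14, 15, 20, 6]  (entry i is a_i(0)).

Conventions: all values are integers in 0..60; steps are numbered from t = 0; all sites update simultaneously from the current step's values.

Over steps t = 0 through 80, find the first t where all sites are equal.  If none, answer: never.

Answer: 25
Key observation: Synchronization is absorbing here: once all sites are equal they stay equal, and step 25 is the first all-equal step.

Derivation:
t=0: [14, 15, 20, 6]  (not all equal)
t=1: [41, 44, 55, 24]  (not all equal)
t=2: [9, 16, 40, 42]  (not all equal)
t=3: [25, 40, 5, 9]  (not all equal)
t=4: [38, 5, 16, 25]  (not all equal)
t=5: [12, 18, 42, 40]  (not all equal)
t=6: [32, 46, 10, 6]  (not all equal)
t=7: [23, 19, 28, 19]  (not all equal)
t=8: [50, 55, 39, 55]  (not all equal)
t=9: [30, 41, 10, 41]  (not all equal)
t=10: [26, 6, 26, 6]  (not all equal)
t=11: [38, 21, 38, 21]  (not all equal)
t=12: [12, 50, 12, 50]  (not all equal)
t=13: [35, 30, 35, 30]  (not all equal)
t=14: [17, 28, 17, 28]  (not all equal)
t=15: [49, 38, 49, 38]  (not all equal)
t=16: [24, 8, 24, 8]  (not all equal)
t=17: [44, 27, 44, 27]  (not all equal)
t=18: [15, 35, 15, 35]  (not all equal)
t=19: [41, 19, 41, 19]  (not all equal)
t=20: [10, 49, 10, 49]  (not all equal)
t=21: [29, 27, 29, 27]  (not all equal)
t=22: [33, 38, 33, 38]  (not all equal)
t=23: [19, 8, 19, 8]  (not all equal)
t=24: [52, 28, 52, 28]  (not all equal)
t=25: [36, 36, 36, 36]  (all equal)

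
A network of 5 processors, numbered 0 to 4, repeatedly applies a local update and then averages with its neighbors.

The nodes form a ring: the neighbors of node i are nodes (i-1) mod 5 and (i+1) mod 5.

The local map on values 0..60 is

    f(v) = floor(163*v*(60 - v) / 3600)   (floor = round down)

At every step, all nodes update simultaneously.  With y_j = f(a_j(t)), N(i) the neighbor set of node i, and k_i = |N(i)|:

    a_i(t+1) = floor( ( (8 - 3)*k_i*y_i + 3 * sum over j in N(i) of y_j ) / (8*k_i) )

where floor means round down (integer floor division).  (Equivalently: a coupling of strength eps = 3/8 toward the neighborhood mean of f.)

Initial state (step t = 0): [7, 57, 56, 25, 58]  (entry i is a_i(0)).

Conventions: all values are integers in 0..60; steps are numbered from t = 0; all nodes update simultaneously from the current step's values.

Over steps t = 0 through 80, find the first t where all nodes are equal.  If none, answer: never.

Answer: 4
Key observation: Synchronization is absorbing here: once all nodes are equal they stay equal, and step 4 is the first all-equal step.

Derivation:
t=0: [7, 57, 56, 25, 58]  (not all equal)
t=1: [12, 9, 14, 27, 13]  (not all equal)
t=2: [25, 22, 29, 35, 29]  (not all equal)
t=3: [38, 37, 39, 39, 39]  (not all equal)
t=4: [37, 37, 37, 37, 37]  (all equal)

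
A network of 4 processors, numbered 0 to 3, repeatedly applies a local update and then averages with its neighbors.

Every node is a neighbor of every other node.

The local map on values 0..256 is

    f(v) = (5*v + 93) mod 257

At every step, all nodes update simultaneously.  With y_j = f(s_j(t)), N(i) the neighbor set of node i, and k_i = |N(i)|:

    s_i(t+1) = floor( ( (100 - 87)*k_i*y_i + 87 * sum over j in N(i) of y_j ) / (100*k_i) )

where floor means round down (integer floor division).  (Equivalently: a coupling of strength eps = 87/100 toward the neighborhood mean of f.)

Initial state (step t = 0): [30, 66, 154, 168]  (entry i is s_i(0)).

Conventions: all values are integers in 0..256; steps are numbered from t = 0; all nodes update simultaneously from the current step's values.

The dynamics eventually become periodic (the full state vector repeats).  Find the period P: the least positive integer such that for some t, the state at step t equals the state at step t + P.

Answer: 6
Key observation: The state at step 36, [141, 156, 156, 156], reappears at step 42 — and no state repeats earlier — so the cycle the system enters has period 6.

Derivation:
t=0: [30, 66, 154, 168]
t=1: [153, 165, 177, 166]
t=2: [158, 148, 138, 147]
t=3: [52, 60, 68, 61]
t=4: [143, 137, 131, 136]
t=5: [75, 80, 43, 80]
t=6: [179, 175, 204, 175]
t=7: [167, 170, 188, 170]
t=8: [121, 119, 145, 119]
t=9: [138, 140, 160, 140]
t=10: [49, 48, 32, 48]
t=11: [127, 128, 100, 128]
t=12: [177, 176, 199, 176]
t=13: [161, 162, 184, 162]
t=14: [163, 162, 144, 162]
t=15: [106, 107, 121, 107]
t=16: [133, 132, 121, 132]
t=17: [223, 224, 233, 224]
t=18: [197, 196, 189, 196]
t=19: [35, 36, 41, 36]
t=20: [22, 21, 17, 21]
t=21: [192, 193, 196, 193]
t=22: [33, 32, 30, 32]
t=23: [217, 177, 178, 177]
t=24: [201, 191, 191, 191]
t=25: [26, 34, 34, 34]
t=26: [34, 68, 68, 68]
t=27: [153, 126, 126, 126]
t=28: [193, 173, 173, 173]
t=29: [166, 141, 141, 141]
t=30: [43, 63, 63, 63]
t=31: [138, 122, 122, 122]
t=32: [165, 137, 137, 137]
t=33: [25, 47, 47, 47]
t=34: [90, 113, 113, 113]
t=35: [129, 110, 110, 110]
t=36: [141, 156, 156, 156]
t=37: [92, 80, 80, 80]
t=38: [210, 178, 178, 178]
t=39: [199, 183, 183, 183]
t=40: [213, 185, 185, 185]
t=41: [231, 213, 213, 213]
t=42: [141, 156, 156, 156]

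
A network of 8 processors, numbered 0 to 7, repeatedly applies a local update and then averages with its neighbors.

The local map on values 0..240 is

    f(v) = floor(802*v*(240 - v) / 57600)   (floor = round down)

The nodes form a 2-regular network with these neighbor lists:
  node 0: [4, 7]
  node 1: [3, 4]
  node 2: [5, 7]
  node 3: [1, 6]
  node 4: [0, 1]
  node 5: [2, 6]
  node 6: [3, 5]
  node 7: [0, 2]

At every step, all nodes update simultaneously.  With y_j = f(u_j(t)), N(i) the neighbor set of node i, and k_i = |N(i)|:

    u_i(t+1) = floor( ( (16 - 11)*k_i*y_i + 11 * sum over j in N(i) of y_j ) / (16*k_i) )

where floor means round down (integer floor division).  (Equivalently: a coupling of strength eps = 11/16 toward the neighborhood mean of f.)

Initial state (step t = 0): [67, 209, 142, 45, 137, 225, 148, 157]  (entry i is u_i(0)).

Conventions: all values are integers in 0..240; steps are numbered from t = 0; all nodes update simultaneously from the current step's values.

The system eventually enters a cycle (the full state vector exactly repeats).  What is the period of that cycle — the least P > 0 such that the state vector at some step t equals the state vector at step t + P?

Answer: 2
Key observation: The state at step 8, [199, 199, 199, 199, 199, 199, 199, 199], reappears at step 10 — and no state repeats earlier — so the cycle the system enters has period 2.

Derivation:
t=0: [67, 209, 142, 45, 137, 225, 148, 157]
t=1: [179, 137, 138, 134, 147, 145, 116, 178]
t=2: [165, 194, 179, 197, 179, 195, 195, 167]
t=3: [164, 131, 147, 121, 149, 132, 120, 164]
t=4: [178, 195, 186, 199, 186, 195, 199, 178]
t=5: [148, 124, 137, 116, 137, 124, 116, 148]
t=6: [191, 198, 194, 200, 194, 198, 200, 191]
t=7: [127, 116, 122, 112, 122, 116, 112, 127]
t=8: [199, 199, 199, 199, 199, 199, 199, 199]
t=9: [113, 113, 113, 113, 113, 113, 113, 113]
t=10: [199, 199, 199, 199, 199, 199, 199, 199]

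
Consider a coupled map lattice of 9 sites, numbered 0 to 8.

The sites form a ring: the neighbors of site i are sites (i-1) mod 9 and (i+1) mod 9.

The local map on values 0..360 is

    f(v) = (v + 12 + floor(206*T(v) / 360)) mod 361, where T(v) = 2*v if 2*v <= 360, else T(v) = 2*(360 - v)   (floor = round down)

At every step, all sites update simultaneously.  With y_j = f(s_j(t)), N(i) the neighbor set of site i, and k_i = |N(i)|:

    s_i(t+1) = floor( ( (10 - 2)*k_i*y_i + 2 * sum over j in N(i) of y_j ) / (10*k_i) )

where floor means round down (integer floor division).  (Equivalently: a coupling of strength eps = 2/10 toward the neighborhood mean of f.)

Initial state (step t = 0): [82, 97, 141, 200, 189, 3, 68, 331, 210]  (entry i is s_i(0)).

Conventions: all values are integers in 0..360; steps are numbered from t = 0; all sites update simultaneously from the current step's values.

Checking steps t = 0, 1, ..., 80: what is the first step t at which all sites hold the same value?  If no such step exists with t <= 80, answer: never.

Answer: never
Key observation: The state at step 17 reappears at step 23 — the system is in a cycle of period 6 from step 17 on.  No step 0..23 is synchronized, and the cycle repeats forever, so no step up to 80 (or ever) has all sites equal.

Derivation:
t=0: [82, 97, 141, 200, 189, 3, 68, 331, 210]  (not all equal)
t=1: [174, 226, 276, 62, 33, 33, 128, 30, 45]  (not all equal)
t=2: [33, 28, 35, 125, 88, 102, 244, 100, 96]  (not all equal)
t=3: [94, 74, 104, 252, 211, 206, 67, 205, 204]  (not all equal)
t=4: [190, 180, 207, 47, 31, 45, 130, 45, 51]  (not all equal)
t=5: [43, 36, 41, 100, 84, 123, 253, 127, 111]  (not all equal)
t=6: [117, 91, 110, 209, 203, 241, 76, 254, 238]  (not all equal)
t=7: [233, 216, 221, 53, 32, 43, 144, 41, 51]  (not all equal)
t=8: [38, 30, 40, 111, 86, 123, 276, 123, 109]  (not all equal)
t=9: [106, 79, 110, 229, 209, 241, 73, 246, 232]  (not all equal)
t=10: [212, 193, 218, 51, 31, 42, 139, 41, 49]  (not all equal)
t=11: [40, 34, 40, 107, 84, 120, 268, 121, 106]  (not all equal)
t=12: [109, 86, 110, 221, 204, 236, 73, 243, 228]  (not all equal)
t=13: [218, 206, 220, 52, 32, 42, 139, 41, 51]  (not all equal)
t=14: [40, 32, 40, 109, 86, 120, 268, 122, 109]  (not all equal)
t=15: [110, 83, 110, 225, 208, 237, 73, 245, 233]  (not all equal)
t=16: [219, 200, 219, 51, 31, 42, 139, 41, 50]  (not all equal)
t=17: [40, 33, 40, 107, 84, 120, 268, 122, 108]  (not all equal)
t=18: [110, 85, 109, 221, 204, 236, 73, 245, 231]  (not all equal)
t=19: [219, 204, 218, 52, 32, 42, 139, 41, 50]  (not all equal)
t=20: [40, 32, 40, 109, 86, 120, 268, 122, 108]  (not all equal)
t=21: [109, 83, 110, 225, 208, 237, 73, 245, 231]  (not all equal)
t=22: [217, 200, 219, 51, 31, 42, 139, 41, 50]  (not all equal)
t=23: [40, 33, 40, 107, 84, 120, 268, 122, 108]  (not all equal)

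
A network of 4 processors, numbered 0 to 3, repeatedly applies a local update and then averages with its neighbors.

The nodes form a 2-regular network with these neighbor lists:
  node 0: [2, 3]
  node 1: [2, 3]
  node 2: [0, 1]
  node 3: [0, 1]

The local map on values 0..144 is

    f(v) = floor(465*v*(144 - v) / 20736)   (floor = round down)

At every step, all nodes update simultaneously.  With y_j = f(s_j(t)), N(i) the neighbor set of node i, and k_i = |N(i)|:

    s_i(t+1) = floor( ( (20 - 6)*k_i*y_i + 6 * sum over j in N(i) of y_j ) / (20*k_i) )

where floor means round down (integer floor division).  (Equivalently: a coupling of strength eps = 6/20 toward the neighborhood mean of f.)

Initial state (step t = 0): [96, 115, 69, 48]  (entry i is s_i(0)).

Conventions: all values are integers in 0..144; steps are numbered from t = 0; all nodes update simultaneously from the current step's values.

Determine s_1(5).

Simulating step by step:
t=0: [96, 115, 69, 48]
t=1: [104, 84, 107, 98]
t=2: [93, 107, 92, 101]
t=3: [104, 92, 104, 97]
t=4: [94, 104, 95, 101]
t=5: [103, 95, 102, 97]

Answer: s_1(5) = 95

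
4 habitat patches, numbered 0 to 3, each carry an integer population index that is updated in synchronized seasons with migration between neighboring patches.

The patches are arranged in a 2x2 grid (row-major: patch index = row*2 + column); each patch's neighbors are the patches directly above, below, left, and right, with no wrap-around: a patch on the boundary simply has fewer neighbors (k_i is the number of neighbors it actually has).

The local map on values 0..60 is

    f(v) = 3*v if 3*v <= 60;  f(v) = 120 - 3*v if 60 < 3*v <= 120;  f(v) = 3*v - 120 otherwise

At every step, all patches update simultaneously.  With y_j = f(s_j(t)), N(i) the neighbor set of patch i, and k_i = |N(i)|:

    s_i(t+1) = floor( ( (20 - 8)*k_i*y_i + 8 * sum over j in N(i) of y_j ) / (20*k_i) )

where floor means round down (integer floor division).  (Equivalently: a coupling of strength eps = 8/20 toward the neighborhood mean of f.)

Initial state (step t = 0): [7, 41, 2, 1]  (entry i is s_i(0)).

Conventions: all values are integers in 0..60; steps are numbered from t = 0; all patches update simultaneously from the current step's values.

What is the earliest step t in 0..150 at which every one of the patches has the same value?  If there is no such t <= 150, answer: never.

Simulating step by step:
t=0: [7, 41, 2, 1]  (not all equal)
t=1: [14, 6, 8, 3]  (not all equal)
t=2: [33, 21, 24, 13]  (not all equal)
t=3: [33, 46, 40, 44]  (not all equal)
t=4: [16, 17, 6, 10]  (not all equal)
t=5: [42, 46, 26, 31]  (not all equal)
t=6: [15, 17, 31, 28]  (not all equal)
t=7: [42, 46, 32, 37]  (not all equal)
t=8: [12, 13, 17, 13]  (not all equal)
t=9: [39, 38, 45, 41]  (not all equal)
t=10: [6, 4, 10, 6]  (not all equal)
t=11: [19, 14, 25, 19]  (not all equal)
t=12: [51, 48, 49, 51]  (not all equal)
t=13: [30, 27, 29, 30]  (not all equal)
t=14: [32, 35, 31, 32]  (not all equal)
t=15: [22, 18, 25, 22]  (not all equal)
t=16: [52, 54, 48, 52]  (not all equal)
t=17: [34, 39, 28, 34]  (not all equal)
t=18: [18, 9, 28, 18]  (not all equal)
t=19: [45, 37, 43, 45]  (not all equal)
t=20: [12, 11, 11, 12]  (not all equal)
t=21: [34, 34, 34, 34]  (all equal)

Answer: 21
Key observation: Synchronization is absorbing here: once all patches are equal they stay equal, and step 21 is the first all-equal step.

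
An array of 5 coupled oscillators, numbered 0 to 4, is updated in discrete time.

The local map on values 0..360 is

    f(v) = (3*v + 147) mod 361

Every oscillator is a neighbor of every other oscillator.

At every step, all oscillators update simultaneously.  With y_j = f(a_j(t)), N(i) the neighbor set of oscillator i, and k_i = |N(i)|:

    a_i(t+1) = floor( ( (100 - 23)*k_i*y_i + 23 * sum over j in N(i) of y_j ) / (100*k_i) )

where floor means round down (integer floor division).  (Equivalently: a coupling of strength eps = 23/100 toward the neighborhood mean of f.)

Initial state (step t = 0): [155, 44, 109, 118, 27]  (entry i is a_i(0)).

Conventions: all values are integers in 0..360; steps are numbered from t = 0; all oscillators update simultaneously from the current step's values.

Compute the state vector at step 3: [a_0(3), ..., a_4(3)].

Answer: [201, 293, 47, 134, 128]

Derivation:
t=0: [155, 44, 109, 118, 27]
t=1: [236, 256, 138, 157, 220]
t=2: [144, 187, 192, 233, 110]
t=3: [201, 293, 47, 134, 128]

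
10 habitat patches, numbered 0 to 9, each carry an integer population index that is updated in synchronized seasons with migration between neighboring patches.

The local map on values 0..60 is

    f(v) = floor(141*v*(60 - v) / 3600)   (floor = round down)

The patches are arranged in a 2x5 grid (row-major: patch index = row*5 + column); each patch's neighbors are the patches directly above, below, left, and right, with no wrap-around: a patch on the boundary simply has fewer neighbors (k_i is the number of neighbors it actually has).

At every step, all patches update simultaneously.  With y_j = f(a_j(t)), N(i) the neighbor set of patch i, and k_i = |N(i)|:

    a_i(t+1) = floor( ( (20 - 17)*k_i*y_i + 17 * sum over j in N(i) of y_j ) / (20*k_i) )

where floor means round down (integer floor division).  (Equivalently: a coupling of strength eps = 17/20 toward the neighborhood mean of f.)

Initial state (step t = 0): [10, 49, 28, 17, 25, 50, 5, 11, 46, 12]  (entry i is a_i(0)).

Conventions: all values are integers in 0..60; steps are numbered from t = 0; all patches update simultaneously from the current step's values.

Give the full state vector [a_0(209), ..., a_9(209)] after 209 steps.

Answer: [34, 34, 34, 34, 34, 34, 34, 34, 34, 34]
Key observation: The state at step 4, [34, 34, 34, 34, 34, 34, 34, 34, 34, 34], reappears at step 5: the system is in a cycle of period 1 from step 4 on.  Therefore the state at step 209 equals the state at step 4 + ((209 - 4) mod 1) = 4, which is [34, 34, 34, 34, 34, 34, 34, 34, 34, 34].

Derivation:
t=0: [10, 49, 28, 17, 25, 50, 5, 11, 46, 12]
t=1: [19, 21, 25, 30, 26, 15, 18, 22, 23, 28]
t=2: [29, 31, 33, 33, 34, 28, 29, 32, 33, 33]
t=3: [35, 34, 34, 34, 34, 35, 35, 34, 34, 34]
t=4: [34, 34, 34, 34, 34, 34, 34, 34, 34, 34]
t=5: [34, 34, 34, 34, 34, 34, 34, 34, 34, 34]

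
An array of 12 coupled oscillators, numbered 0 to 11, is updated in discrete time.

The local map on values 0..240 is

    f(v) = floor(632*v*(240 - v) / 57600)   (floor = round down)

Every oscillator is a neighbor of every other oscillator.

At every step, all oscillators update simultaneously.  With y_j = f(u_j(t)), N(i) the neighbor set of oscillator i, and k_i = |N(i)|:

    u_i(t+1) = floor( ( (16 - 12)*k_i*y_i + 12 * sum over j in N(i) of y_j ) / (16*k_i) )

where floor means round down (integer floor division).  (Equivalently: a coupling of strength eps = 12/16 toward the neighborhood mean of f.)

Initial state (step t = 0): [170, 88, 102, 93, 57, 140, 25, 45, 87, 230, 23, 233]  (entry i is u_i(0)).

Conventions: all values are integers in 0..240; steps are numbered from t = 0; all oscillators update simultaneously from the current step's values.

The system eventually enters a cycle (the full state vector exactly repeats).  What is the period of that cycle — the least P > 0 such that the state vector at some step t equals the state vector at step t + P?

Simulating step by step:
t=0: [170, 88, 102, 93, 57, 140, 25, 45, 87, 230, 23, 233]
t=1: [108, 111, 112, 112, 105, 112, 95, 102, 111, 89, 94, 87]
t=2: [154, 154, 154, 154, 153, 154, 153, 153, 154, 152, 153, 152]
t=3: [145, 145, 145, 145, 145, 145, 145, 145, 145, 145, 145, 145]
t=4: [151, 151, 151, 151, 151, 151, 151, 151, 151, 151, 151, 151]
t=5: [147, 147, 147, 147, 147, 147, 147, 147, 147, 147, 147, 147]
t=6: [150, 150, 150, 150, 150, 150, 150, 150, 150, 150, 150, 150]
t=7: [148, 148, 148, 148, 148, 148, 148, 148, 148, 148, 148, 148]
t=8: [149, 149, 149, 149, 149, 149, 149, 149, 149, 149, 149, 149]
t=9: [148, 148, 148, 148, 148, 148, 148, 148, 148, 148, 148, 148]

Answer: 2
Key observation: The state at step 7, [148, 148, 148, 148, 148, 148, 148, 148, 148, 148, 148, 148], reappears at step 9 — and no state repeats earlier — so the cycle the system enters has period 2.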